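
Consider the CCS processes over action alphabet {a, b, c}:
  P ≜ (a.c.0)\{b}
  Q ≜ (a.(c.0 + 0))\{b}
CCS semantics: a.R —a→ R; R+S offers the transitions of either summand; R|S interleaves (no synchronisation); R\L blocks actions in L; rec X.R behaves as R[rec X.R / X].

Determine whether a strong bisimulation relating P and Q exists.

P's transition system — 3 states:
  m0 = (a.c.0)\{b} :: -a-> m1
  m1 = (c.0)\{b} :: -c-> m2
  m2 = 0\{b} :: ·
Q's transition system — 3 states:
  n0 = (a.(c.0 + 0))\{b} :: -a-> n1
  n1 = (c.0 + 0)\{b} :: -c-> n2
  n2 = 0\{b} :: ·
Bisimilarity quotient blocks:
  B0 = {m0, n0}
  B1 = {m1, n1}
  B2 = {m2, n2}
m0 ∈ B0, n0 ∈ B0 → same block

bisimilar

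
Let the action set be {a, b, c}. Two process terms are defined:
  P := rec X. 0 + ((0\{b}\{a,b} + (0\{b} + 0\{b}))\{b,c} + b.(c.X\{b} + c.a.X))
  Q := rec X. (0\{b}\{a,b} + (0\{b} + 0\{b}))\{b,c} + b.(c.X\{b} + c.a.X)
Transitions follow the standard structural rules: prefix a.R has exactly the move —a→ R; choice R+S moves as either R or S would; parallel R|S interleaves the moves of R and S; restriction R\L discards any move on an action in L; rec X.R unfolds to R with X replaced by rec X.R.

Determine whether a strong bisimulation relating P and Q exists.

P's transition system — 4 states:
  u0 = rec X. 0 + ((0\{b}\{a,b} + (0\{b} + 0\{b}))\{b,c} + b.(c.X\{b} + c.a.X)) has moves =b=> u1
  u1 = c.(rec X. 0 + ((0\{b}\{a,b} + (0\{b} + 0\{b}))\{b,c} + b.(c.X\{b} + c.a.X)))\{b} + c.a.(rec X. 0 + ((0\{b}\{a,b} + (0\{b} + 0\{b}))\{b,c} + b.(c.X\{b} + c.a.X))) has moves =c=> u2, =c=> u3
  u2 = (rec X. 0 + ((0\{b}\{a,b} + (0\{b} + 0\{b}))\{b,c} + b.(c.X\{b} + c.a.X)))\{b} has moves deadlocked
  u3 = a.(rec X. 0 + ((0\{b}\{a,b} + (0\{b} + 0\{b}))\{b,c} + b.(c.X\{b} + c.a.X))) has moves =a=> u0
Q's transition system — 4 states:
  v0 = rec X. (0\{b}\{a,b} + (0\{b} + 0\{b}))\{b,c} + b.(c.X\{b} + c.a.X) has moves =b=> v1
  v1 = c.(rec X. (0\{b}\{a,b} + (0\{b} + 0\{b}))\{b,c} + b.(c.X\{b} + c.a.X))\{b} + c.a.(rec X. (0\{b}\{a,b} + (0\{b} + 0\{b}))\{b,c} + b.(c.X\{b} + c.a.X)) has moves =c=> v2, =c=> v3
  v2 = (rec X. (0\{b}\{a,b} + (0\{b} + 0\{b}))\{b,c} + b.(c.X\{b} + c.a.X))\{b} has moves deadlocked
  v3 = a.(rec X. (0\{b}\{a,b} + (0\{b} + 0\{b}))\{b,c} + b.(c.X\{b} + c.a.X)) has moves =a=> v0
Partition-refinement fixed point:
  B0 = {u0, v0}
  B1 = {u1, v1}
  B2 = {u2, v2}
  B3 = {u3, v3}
u0 ∈ B0, v0 ∈ B0 → same block

P ~ Q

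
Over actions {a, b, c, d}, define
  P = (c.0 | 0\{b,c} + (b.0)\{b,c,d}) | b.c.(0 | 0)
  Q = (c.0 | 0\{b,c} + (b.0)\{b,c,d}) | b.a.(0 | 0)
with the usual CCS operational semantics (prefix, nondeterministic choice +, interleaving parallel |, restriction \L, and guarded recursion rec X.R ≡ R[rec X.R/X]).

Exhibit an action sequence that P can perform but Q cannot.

bcc

P's transition system — 6 states:
  s0 = (c.0 | 0\{b,c} + (b.0)\{b,c,d}) | b.c.(0 | 0) :: =b=> s1, =c=> s2
  s1 = (c.0 | 0\{b,c} + (b.0)\{b,c,d}) | c.(0 | 0) :: =c=> s3, =c=> s4
  s2 = 0 | 0\{b,c} | b.c.(0 | 0) :: =b=> s4
  s3 = (c.0 | 0\{b,c} + (b.0)\{b,c,d}) | (0 | 0) :: =c=> s5
  s4 = 0 | 0\{b,c} | c.(0 | 0) :: =c=> s5
  s5 = 0 | 0\{b,c} | (0 | 0) :: deadlocked
Q's transition system — 6 states:
  t0 = (c.0 | 0\{b,c} + (b.0)\{b,c,d}) | b.a.(0 | 0) :: =b=> t1, =c=> t2
  t1 = (c.0 | 0\{b,c} + (b.0)\{b,c,d}) | a.(0 | 0) :: =a=> t3, =c=> t4
  t2 = 0 | 0\{b,c} | b.a.(0 | 0) :: =b=> t4
  t3 = (c.0 | 0\{b,c} + (b.0)\{b,c,d}) | (0 | 0) :: =c=> t5
  t4 = 0 | 0\{b,c} | a.(0 | 0) :: =a=> t5
  t5 = 0 | 0\{b,c} | (0 | 0) :: deadlocked
Executing bcc from P (initial set {s0}):
  after b @ step 1: {s1}
  after c @ step 2: {s3, s4}
  after c @ step 3: {s5}
  — P admits the full trace.
Executing bcc from Q (initial set {t0}):
  after b @ step 1: {t1}
  after c @ step 2: {t4}
  after c @ step 3: ∅  — Q cannot continue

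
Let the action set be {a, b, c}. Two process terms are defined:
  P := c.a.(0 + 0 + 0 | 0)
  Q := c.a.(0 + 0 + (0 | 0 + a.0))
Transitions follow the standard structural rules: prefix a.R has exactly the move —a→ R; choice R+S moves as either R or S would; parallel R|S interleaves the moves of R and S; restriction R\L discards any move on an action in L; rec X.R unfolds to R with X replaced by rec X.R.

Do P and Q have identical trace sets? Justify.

trace-distinct — witness ⟨caa⟩

P's transition system — 3 states:
  u0 = c.a.(0 + 0 + 0 | 0) :: --c--▸ u1
  u1 = a.(0 + 0 + 0 | 0) :: --a--▸ u2
  u2 = 0 + 0 + 0 | 0 :: stopped
Q's transition system — 4 states:
  v0 = c.a.(0 + 0 + (0 | 0 + a.0)) :: --c--▸ v1
  v1 = a.(0 + 0 + (0 | 0 + a.0)) :: --a--▸ v2
  v2 = 0 + 0 + (0 | 0 + a.0) :: --a--▸ v3
  v3 = 0 :: stopped
Run σ = ⟨caa⟩ on Q: start {v0}
  [1] c ⇒ {v1}
  [2] a ⇒ {v2}
  [3] a ⇒ {v3}
  ✓ Q
Run σ = ⟨caa⟩ on P: start {u0}
  [1] c ⇒ {u1}
  [2] a ⇒ {u2}
  [3] a ⇒ ∅ (P stuck)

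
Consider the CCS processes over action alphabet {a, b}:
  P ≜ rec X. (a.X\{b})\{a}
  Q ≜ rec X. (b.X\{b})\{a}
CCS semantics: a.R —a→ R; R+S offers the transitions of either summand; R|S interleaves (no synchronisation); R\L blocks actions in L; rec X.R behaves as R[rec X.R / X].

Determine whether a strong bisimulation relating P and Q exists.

Reachable graph of P (1 states):
  m0 = rec X. (a.X\{b})\{a} | stopped
Reachable graph of Q (2 states):
  n0 = rec X. (b.X\{b})\{a} | --b--▸ n1
  n1 = (rec X. (b.X\{b})\{a})\{b}\{a} | stopped
Partition-refinement fixed point:
  B0 = {m0, n1}
  B1 = {n0}
m0 ∈ B0, n0 ∈ B1 → different blocks

NO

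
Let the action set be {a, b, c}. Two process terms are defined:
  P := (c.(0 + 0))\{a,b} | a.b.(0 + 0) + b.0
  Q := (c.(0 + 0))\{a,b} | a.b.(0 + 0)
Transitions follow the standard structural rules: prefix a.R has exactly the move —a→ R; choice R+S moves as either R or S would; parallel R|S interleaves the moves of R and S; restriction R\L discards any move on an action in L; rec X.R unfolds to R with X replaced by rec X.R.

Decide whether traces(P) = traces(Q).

NO — witness ⟨b⟩

Reachable graph of P (7 states):
  s0 = (c.(0 + 0))\{a,b} | a.b.(0 + 0) + b.0 has moves --a--▸ s1, --b--▸ s2, --c--▸ s3
  s1 = (c.(0 + 0))\{a,b} | b.(0 + 0) has moves --b--▸ s4, --c--▸ s5
  s2 = 0 has moves ∅
  s3 = (0 + 0)\{a,b} | a.b.(0 + 0) has moves --a--▸ s5
  s4 = (c.(0 + 0))\{a,b} | (0 + 0) has moves --c--▸ s6
  s5 = (0 + 0)\{a,b} | b.(0 + 0) has moves --b--▸ s6
  s6 = (0 + 0)\{a,b} | (0 + 0) has moves ∅
Reachable graph of Q (6 states):
  t0 = (c.(0 + 0))\{a,b} | a.b.(0 + 0) has moves --a--▸ t1, --c--▸ t2
  t1 = (c.(0 + 0))\{a,b} | b.(0 + 0) has moves --b--▸ t3, --c--▸ t4
  t2 = (0 + 0)\{a,b} | a.b.(0 + 0) has moves --a--▸ t4
  t3 = (c.(0 + 0))\{a,b} | (0 + 0) has moves --c--▸ t5
  t4 = (0 + 0)\{a,b} | b.(0 + 0) has moves --b--▸ t5
  t5 = (0 + 0)\{a,b} | (0 + 0) has moves ∅
Executing b from P (initial set {s0}):
  after b @ step 1: {s2}
  P completes σ.
Executing b from Q (initial set {t0}):
  after b @ step 1: no successor for Q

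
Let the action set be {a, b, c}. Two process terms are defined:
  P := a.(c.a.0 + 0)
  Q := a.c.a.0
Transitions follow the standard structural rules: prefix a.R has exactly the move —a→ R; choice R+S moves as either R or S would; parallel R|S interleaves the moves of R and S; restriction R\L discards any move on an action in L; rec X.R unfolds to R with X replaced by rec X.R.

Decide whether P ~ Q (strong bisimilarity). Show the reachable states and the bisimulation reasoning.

P's transition system — 4 states:
  p0 = a.(c.a.0 + 0) | ··a··> p1
  p1 = c.a.0 + 0 | ··c··> p2
  p2 = a.0 | ··a··> p3
  p3 = 0 | ·
Q's transition system — 4 states:
  q0 = a.c.a.0 | ··a··> q1
  q1 = c.a.0 | ··c··> q2
  q2 = a.0 | ··a··> q3
  q3 = 0 | ·
Coarsest stable partition (strong bisimilarity classes):
  B0 = {p0, q0}
  B1 = {p1, q1}
  B2 = {p2, q2}
  B3 = {p3, q3}
p0 ∈ B0, q0 ∈ B0 → same block

YES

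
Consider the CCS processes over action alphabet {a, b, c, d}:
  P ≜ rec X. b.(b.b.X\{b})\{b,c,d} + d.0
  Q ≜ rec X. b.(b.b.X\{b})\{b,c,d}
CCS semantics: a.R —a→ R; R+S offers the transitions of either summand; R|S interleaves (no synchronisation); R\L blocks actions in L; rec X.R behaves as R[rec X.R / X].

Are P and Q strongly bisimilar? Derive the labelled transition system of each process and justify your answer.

P ≁ Q

P's transition system — 3 states:
  u0 = rec X. b.(b.b.X\{b})\{b,c,d} + d.0 :: -b-> u1, -d-> u2
  u1 = (b.b.(rec X. b.(b.b.X\{b})\{b,c,d} + d.0)\{b})\{b,c,d} :: (no moves)
  u2 = 0 :: (no moves)
Q's transition system — 2 states:
  v0 = rec X. b.(b.b.X\{b})\{b,c,d} :: -b-> v1
  v1 = (b.b.(rec X. b.(b.b.X\{b})\{b,c,d})\{b})\{b,c,d} :: (no moves)
Bisimilarity quotient blocks:
  B0 = {u0}
  B1 = {u1, u2, v1}
  B2 = {v0}
u0 ∈ B0, v0 ∈ B2 → different blocks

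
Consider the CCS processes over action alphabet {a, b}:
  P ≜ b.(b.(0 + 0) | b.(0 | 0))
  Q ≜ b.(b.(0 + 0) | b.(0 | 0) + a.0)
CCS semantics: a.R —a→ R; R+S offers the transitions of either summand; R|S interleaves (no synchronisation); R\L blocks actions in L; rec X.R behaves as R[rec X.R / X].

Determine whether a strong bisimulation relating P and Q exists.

Reachable graph of P (5 states):
  m0 = b.(b.(0 + 0) | b.(0 | 0)) → =b=> m1
  m1 = b.(0 + 0) | b.(0 | 0) → =b=> m2, =b=> m3
  m2 = (0 + 0) | b.(0 | 0) → =b=> m4
  m3 = b.(0 + 0) | (0 | 0) → =b=> m4
  m4 = (0 + 0) | (0 | 0) → ·
Reachable graph of Q (6 states):
  n0 = b.(b.(0 + 0) | b.(0 | 0) + a.0) → =b=> n1
  n1 = b.(0 + 0) | b.(0 | 0) + a.0 → =a=> n2, =b=> n3, =b=> n4
  n2 = 0 → ·
  n3 = (0 + 0) | b.(0 | 0) → =b=> n5
  n4 = b.(0 + 0) | (0 | 0) → =b=> n5
  n5 = (0 + 0) | (0 | 0) → ·
Coarsest stable partition (strong bisimilarity classes):
  B0 = {m0}
  B1 = {m1}
  B2 = {m2, m3, n3, n4}
  B3 = {m4, n2, n5}
  B4 = {n0}
  B5 = {n1}
m0 ∈ B0, n0 ∈ B4 → different blocks

P ≁ Q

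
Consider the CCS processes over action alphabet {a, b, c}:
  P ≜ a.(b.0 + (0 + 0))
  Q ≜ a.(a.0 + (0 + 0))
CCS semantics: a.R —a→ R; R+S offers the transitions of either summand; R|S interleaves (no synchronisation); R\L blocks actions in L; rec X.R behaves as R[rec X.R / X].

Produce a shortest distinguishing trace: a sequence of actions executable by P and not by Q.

ab

LTS(P): 3 reachable states
  p0 = a.(b.0 + (0 + 0)) | —a→ p1
  p1 = b.0 + (0 + 0) | —b→ p2
  p2 = 0 | ·
LTS(Q): 3 reachable states
  q0 = a.(a.0 + (0 + 0)) | —a→ q1
  q1 = a.0 + (0 + 0) | —a→ q2
  q2 = 0 | ·
Executing ab from P (initial set {p0}):
  [1] a ⇒ {p1}
  [2] b ⇒ {p2}
  ✓ P
Executing ab from Q (initial set {q0}):
  [1] a ⇒ {q1}
  [2] b ⇒ no successor for Q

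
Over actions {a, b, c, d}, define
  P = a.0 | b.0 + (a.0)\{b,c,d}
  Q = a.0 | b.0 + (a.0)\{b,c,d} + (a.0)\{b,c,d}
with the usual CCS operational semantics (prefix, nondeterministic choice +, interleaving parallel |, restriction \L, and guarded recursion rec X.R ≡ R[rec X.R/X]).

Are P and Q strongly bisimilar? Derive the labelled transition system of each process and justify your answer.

LTS(P): 5 reachable states
  u0 = a.0 | b.0 + (a.0)\{b,c,d} has moves --a--▸ u1, --a--▸ u2, --b--▸ u3
  u1 = 0 | b.0 has moves --b--▸ u4
  u2 = 0\{b,c,d} has moves (no moves)
  u3 = a.0 | 0 has moves --a--▸ u4
  u4 = 0 | 0 has moves (no moves)
LTS(Q): 5 reachable states
  v0 = a.0 | b.0 + (a.0)\{b,c,d} + (a.0)\{b,c,d} has moves --a--▸ v1, --a--▸ v2, --b--▸ v3
  v1 = 0 | b.0 has moves --b--▸ v4
  v2 = 0\{b,c,d} has moves (no moves)
  v3 = a.0 | 0 has moves --a--▸ v4
  v4 = 0 | 0 has moves (no moves)
Coarsest stable partition (strong bisimilarity classes):
  B0 = {u0, v0}
  B1 = {u2, u4, v2, v4}
  B2 = {u1, v1}
  B3 = {u3, v3}
u0 ∈ B0, v0 ∈ B0 → same block

bisimilar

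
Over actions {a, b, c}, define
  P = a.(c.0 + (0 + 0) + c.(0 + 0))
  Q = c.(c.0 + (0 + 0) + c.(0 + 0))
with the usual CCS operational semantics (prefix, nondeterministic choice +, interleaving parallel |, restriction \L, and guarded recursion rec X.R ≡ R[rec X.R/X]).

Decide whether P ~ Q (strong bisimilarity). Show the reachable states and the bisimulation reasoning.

Reachable graph of P (4 states):
  u0 = a.(c.0 + (0 + 0) + c.(0 + 0)) | —a→ u1
  u1 = c.0 + (0 + 0) + c.(0 + 0) | —c→ u2, —c→ u3
  u2 = 0 | ·
  u3 = 0 + 0 | ·
Reachable graph of Q (4 states):
  v0 = c.(c.0 + (0 + 0) + c.(0 + 0)) | —c→ v1
  v1 = c.0 + (0 + 0) + c.(0 + 0) | —c→ v2, —c→ v3
  v2 = 0 | ·
  v3 = 0 + 0 | ·
Coarsest stable partition (strong bisimilarity classes):
  B0 = {u0}
  B1 = {u1, v1}
  B2 = {u2, u3, v2, v3}
  B3 = {v0}
u0 ∈ B0, v0 ∈ B3 → different blocks

NO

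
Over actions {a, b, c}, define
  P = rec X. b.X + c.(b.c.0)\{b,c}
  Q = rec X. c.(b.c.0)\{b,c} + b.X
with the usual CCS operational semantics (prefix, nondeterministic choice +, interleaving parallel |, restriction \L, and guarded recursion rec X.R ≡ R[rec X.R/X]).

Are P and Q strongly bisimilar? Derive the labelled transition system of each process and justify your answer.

YES

LTS(P): 2 reachable states
  m0 = rec X. b.X + c.(b.c.0)\{b,c} has moves —b→ m0, —c→ m1
  m1 = (b.c.0)\{b,c} has moves ·
LTS(Q): 2 reachable states
  n0 = rec X. c.(b.c.0)\{b,c} + b.X has moves —b→ n0, —c→ n1
  n1 = (b.c.0)\{b,c} has moves ·
Bisimilarity quotient blocks:
  B0 = {m0, n0}
  B1 = {m1, n1}
m0 ∈ B0, n0 ∈ B0 → same block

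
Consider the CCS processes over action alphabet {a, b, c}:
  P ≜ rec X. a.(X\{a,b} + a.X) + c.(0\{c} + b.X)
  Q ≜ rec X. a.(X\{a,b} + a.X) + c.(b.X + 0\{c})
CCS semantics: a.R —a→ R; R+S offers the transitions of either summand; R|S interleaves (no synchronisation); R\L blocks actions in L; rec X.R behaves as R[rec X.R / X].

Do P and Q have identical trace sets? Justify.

LTS(P): 4 reachable states
  u0 = rec X. a.(X\{a,b} + a.X) + c.(0\{c} + b.X) → =a=> u1, =c=> u2
  u1 = (rec X. a.(X\{a,b} + a.X) + c.(0\{c} + b.X))\{a,b} + a.(rec X. a.(X\{a,b} + a.X) + c.(0\{c} + b.X)) → =a=> u0, =c=> u3
  u2 = 0\{c} + b.(rec X. a.(X\{a,b} + a.X) + c.(0\{c} + b.X)) → =b=> u0
  u3 = (0\{c} + b.(rec X. a.(X\{a,b} + a.X) + c.(0\{c} + b.X)))\{a,b} → stopped
LTS(Q): 4 reachable states
  v0 = rec X. a.(X\{a,b} + a.X) + c.(b.X + 0\{c}) → =a=> v1, =c=> v2
  v1 = (rec X. a.(X\{a,b} + a.X) + c.(b.X + 0\{c}))\{a,b} + a.(rec X. a.(X\{a,b} + a.X) + c.(b.X + 0\{c})) → =a=> v0, =c=> v3
  v2 = b.(rec X. a.(X\{a,b} + a.X) + c.(b.X + 0\{c})) + 0\{c} → =b=> v0
  v3 = (b.(rec X. a.(X\{a,b} + a.X) + c.(b.X + 0\{c})) + 0\{c})\{a,b} → stopped
Partition-refinement fixed point:
  B0 = {u0, v0}
  B1 = {u2, v2}
  B2 = {u1, v1}
  B3 = {u3, v3}
u0 ∈ B0, v0 ∈ B0 → same block
Bisimilar ⇒ trace-equivalent.

traces(P) = traces(Q)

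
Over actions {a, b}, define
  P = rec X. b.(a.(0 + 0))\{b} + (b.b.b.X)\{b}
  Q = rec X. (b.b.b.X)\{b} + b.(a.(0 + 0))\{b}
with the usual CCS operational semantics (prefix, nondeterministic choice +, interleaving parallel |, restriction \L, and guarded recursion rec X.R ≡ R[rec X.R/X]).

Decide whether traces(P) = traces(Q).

trace-equivalent

P's transition system — 3 states:
  u0 = rec X. b.(a.(0 + 0))\{b} + (b.b.b.X)\{b} → ··b··> u1
  u1 = (a.(0 + 0))\{b} → ··a··> u2
  u2 = (0 + 0)\{b} → stopped
Q's transition system — 3 states:
  v0 = rec X. (b.b.b.X)\{b} + b.(a.(0 + 0))\{b} → ··b··> v1
  v1 = (a.(0 + 0))\{b} → ··a··> v2
  v2 = (0 + 0)\{b} → stopped
Partition-refinement fixed point:
  B0 = {u0, v0}
  B1 = {u1, v1}
  B2 = {u2, v2}
u0 ∈ B0, v0 ∈ B0 → same block
Bisimilar ⇒ trace-equivalent.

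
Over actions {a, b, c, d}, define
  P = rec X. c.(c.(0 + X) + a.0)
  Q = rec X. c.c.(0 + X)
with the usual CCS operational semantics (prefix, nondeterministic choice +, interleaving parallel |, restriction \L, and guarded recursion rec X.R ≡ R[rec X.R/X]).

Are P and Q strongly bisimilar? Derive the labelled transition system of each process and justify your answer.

P's transition system — 4 states:
  s0 = rec X. c.(c.(0 + X) + a.0) has moves ··c··> s1
  s1 = c.(0 + (rec X. c.(c.(0 + X) + a.0))) + a.0 has moves ··a··> s2, ··c··> s3
  s2 = 0 has moves stopped
  s3 = 0 + (rec X. c.(c.(0 + X) + a.0)) has moves ··c··> s1
Q's transition system — 3 states:
  t0 = rec X. c.c.(0 + X) has moves ··c··> t1
  t1 = c.(0 + (rec X. c.c.(0 + X))) has moves ··c··> t2
  t2 = 0 + (rec X. c.c.(0 + X)) has moves ··c··> t1
Bisimilarity quotient blocks:
  B0 = {s0, s3}
  B1 = {s1}
  B2 = {s2}
  B3 = {t0, t1, t2}
s0 ∈ B0, t0 ∈ B3 → different blocks

not bisimilar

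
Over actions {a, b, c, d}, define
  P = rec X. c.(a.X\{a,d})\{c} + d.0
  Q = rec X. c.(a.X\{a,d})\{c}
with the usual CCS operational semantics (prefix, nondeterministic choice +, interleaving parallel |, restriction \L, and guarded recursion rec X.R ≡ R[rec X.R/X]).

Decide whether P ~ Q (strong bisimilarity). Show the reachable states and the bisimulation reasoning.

NO

Reachable graph of P (4 states):
  u0 = rec X. c.(a.X\{a,d})\{c} + d.0 → ··c··> u1, ··d··> u2
  u1 = (a.(rec X. c.(a.X\{a,d})\{c} + d.0)\{a,d})\{c} → ··a··> u3
  u2 = 0 → stopped
  u3 = (rec X. c.(a.X\{a,d})\{c} + d.0)\{a,d}\{c} → stopped
Reachable graph of Q (3 states):
  v0 = rec X. c.(a.X\{a,d})\{c} → ··c··> v1
  v1 = (a.(rec X. c.(a.X\{a,d})\{c})\{a,d})\{c} → ··a··> v2
  v2 = (rec X. c.(a.X\{a,d})\{c})\{a,d}\{c} → stopped
Partition-refinement fixed point:
  B0 = {u0}
  B1 = {u2, u3, v2}
  B2 = {u1, v1}
  B3 = {v0}
u0 ∈ B0, v0 ∈ B3 → different blocks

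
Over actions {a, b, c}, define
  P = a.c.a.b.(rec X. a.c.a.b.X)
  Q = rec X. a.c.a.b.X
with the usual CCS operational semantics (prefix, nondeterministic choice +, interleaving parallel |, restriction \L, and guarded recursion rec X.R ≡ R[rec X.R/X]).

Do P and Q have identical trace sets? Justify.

trace-equivalent

LTS(P): 5 reachable states
  u0 = a.c.a.b.(rec X. a.c.a.b.X) :: -a-> u1
  u1 = c.a.b.(rec X. a.c.a.b.X) :: -c-> u2
  u2 = a.b.(rec X. a.c.a.b.X) :: -a-> u3
  u3 = b.(rec X. a.c.a.b.X) :: -b-> u4
  u4 = rec X. a.c.a.b.X :: -a-> u1
LTS(Q): 4 reachable states
  v0 = rec X. a.c.a.b.X :: -a-> v1
  v1 = c.a.b.(rec X. a.c.a.b.X) :: -c-> v2
  v2 = a.b.(rec X. a.c.a.b.X) :: -a-> v3
  v3 = b.(rec X. a.c.a.b.X) :: -b-> v0
Partition-refinement fixed point:
  B0 = {u0, u4, v0}
  B1 = {u1, v1}
  B2 = {u2, v2}
  B3 = {u3, v3}
u0 ∈ B0, v0 ∈ B0 → same block
Bisimilar ⇒ trace-equivalent.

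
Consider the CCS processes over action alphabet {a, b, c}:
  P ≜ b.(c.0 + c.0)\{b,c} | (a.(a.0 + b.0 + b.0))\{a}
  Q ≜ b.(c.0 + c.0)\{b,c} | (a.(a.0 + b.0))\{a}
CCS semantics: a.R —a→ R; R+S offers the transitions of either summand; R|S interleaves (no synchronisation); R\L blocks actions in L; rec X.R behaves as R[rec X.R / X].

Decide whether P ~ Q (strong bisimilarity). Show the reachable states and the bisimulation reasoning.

LTS(P): 2 reachable states
  u0 = b.(c.0 + c.0)\{b,c} | (a.(a.0 + b.0 + b.0))\{a} → --b--▸ u1
  u1 = (c.0 + c.0)\{b,c} | (a.(a.0 + b.0 + b.0))\{a} → (no moves)
LTS(Q): 2 reachable states
  v0 = b.(c.0 + c.0)\{b,c} | (a.(a.0 + b.0))\{a} → --b--▸ v1
  v1 = (c.0 + c.0)\{b,c} | (a.(a.0 + b.0))\{a} → (no moves)
Bisimilarity quotient blocks:
  B0 = {u0, v0}
  B1 = {u1, v1}
u0 ∈ B0, v0 ∈ B0 → same block

YES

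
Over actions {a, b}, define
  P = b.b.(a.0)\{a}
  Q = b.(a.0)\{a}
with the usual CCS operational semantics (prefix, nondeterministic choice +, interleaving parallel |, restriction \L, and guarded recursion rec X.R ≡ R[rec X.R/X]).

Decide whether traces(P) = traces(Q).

NO — witness ⟨bb⟩

P's transition system — 3 states:
  m0 = b.b.(a.0)\{a} ⊢ =b=> m1
  m1 = b.(a.0)\{a} ⊢ =b=> m2
  m2 = (a.0)\{a} ⊢ stopped
Q's transition system — 2 states:
  n0 = b.(a.0)\{a} ⊢ =b=> n1
  n1 = (a.0)\{a} ⊢ stopped
Executing bb from P (initial set {m0}):
  [1] b ⇒ {m1}
  [2] b ⇒ {m2}
  P completes σ.
Executing bb from Q (initial set {n0}):
  [1] b ⇒ {n1}
  [2] b ⇒ no successor for Q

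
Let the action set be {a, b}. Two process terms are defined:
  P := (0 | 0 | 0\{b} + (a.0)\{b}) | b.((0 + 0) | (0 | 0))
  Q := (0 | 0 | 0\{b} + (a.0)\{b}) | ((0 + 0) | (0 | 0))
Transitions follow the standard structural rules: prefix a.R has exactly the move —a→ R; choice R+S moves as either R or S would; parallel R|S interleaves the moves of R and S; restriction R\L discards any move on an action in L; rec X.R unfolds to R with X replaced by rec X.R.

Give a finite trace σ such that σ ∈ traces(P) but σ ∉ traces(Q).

b

Reachable graph of P (4 states):
  m0 = (0 | 0 | 0\{b} + (a.0)\{b}) | b.((0 + 0) | (0 | 0)) :: —a→ m1, —b→ m2
  m1 = 0\{b} | b.((0 + 0) | (0 | 0)) :: —b→ m3
  m2 = (0 | 0 | 0\{b} + (a.0)\{b}) | ((0 + 0) | (0 | 0)) :: —a→ m3
  m3 = 0\{b} | ((0 + 0) | (0 | 0)) :: ·
Reachable graph of Q (2 states):
  n0 = (0 | 0 | 0\{b} + (a.0)\{b}) | ((0 + 0) | (0 | 0)) :: —a→ n1
  n1 = 0\{b} | ((0 + 0) | (0 | 0)) :: ·
Run σ = ⟨b⟩ on P: start {m0}
  after b @ step 1: {m2}
  P completes σ.
Run σ = ⟨b⟩ on Q: start {n0}
  after b @ step 1: no successor for Q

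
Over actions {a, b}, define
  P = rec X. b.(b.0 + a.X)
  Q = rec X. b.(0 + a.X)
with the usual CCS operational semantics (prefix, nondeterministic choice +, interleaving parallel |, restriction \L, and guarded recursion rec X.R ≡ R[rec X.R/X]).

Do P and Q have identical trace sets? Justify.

trace-distinct — witness ⟨bb⟩

Reachable graph of P (3 states):
  m0 = rec X. b.(b.0 + a.X) :: ··b··> m1
  m1 = b.0 + a.(rec X. b.(b.0 + a.X)) :: ··a··> m0, ··b··> m2
  m2 = 0 :: deadlocked
Reachable graph of Q (2 states):
  n0 = rec X. b.(0 + a.X) :: ··b··> n1
  n1 = 0 + a.(rec X. b.(0 + a.X)) :: ··a··> n0
Trace ⟨bb⟩ through P, begin at {m0}:
  [1] b ⇒ {m1}
  [2] b ⇒ {m2}
  ✓ P
Trace ⟨bb⟩ through Q, begin at {n0}:
  [1] b ⇒ {n1}
  [2] b ⇒ no successor for Q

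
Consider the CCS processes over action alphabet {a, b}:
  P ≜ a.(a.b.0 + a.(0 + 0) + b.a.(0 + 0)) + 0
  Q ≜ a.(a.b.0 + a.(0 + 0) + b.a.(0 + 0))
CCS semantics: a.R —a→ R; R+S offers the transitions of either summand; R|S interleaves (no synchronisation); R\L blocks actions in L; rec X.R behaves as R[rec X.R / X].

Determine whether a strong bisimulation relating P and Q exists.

bisimilar

LTS(P): 6 reachable states
  m0 = a.(a.b.0 + a.(0 + 0) + b.a.(0 + 0)) + 0 ⊢ —a→ m1
  m1 = a.b.0 + a.(0 + 0) + b.a.(0 + 0) ⊢ —a→ m2, —a→ m3, —b→ m4
  m2 = 0 + 0 ⊢ ∅
  m3 = b.0 ⊢ —b→ m5
  m4 = a.(0 + 0) ⊢ —a→ m2
  m5 = 0 ⊢ ∅
LTS(Q): 6 reachable states
  n0 = a.(a.b.0 + a.(0 + 0) + b.a.(0 + 0)) ⊢ —a→ n1
  n1 = a.b.0 + a.(0 + 0) + b.a.(0 + 0) ⊢ —a→ n2, —a→ n3, —b→ n4
  n2 = 0 + 0 ⊢ ∅
  n3 = b.0 ⊢ —b→ n5
  n4 = a.(0 + 0) ⊢ —a→ n2
  n5 = 0 ⊢ ∅
Coarsest stable partition (strong bisimilarity classes):
  B0 = {m0, n0}
  B1 = {m1, n1}
  B2 = {m2, m5, n2, n5}
  B3 = {m3, n3}
  B4 = {m4, n4}
m0 ∈ B0, n0 ∈ B0 → same block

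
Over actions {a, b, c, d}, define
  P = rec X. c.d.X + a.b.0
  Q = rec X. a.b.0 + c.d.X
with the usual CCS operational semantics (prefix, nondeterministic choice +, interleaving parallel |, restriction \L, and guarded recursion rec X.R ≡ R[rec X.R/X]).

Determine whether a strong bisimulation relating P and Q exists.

bisimilar

P's transition system — 4 states:
  u0 = rec X. c.d.X + a.b.0 ⊢ ··a··> u1, ··c··> u2
  u1 = b.0 ⊢ ··b··> u3
  u2 = d.(rec X. c.d.X + a.b.0) ⊢ ··d··> u0
  u3 = 0 ⊢ ·
Q's transition system — 4 states:
  v0 = rec X. a.b.0 + c.d.X ⊢ ··a··> v1, ··c··> v2
  v1 = b.0 ⊢ ··b··> v3
  v2 = d.(rec X. a.b.0 + c.d.X) ⊢ ··d··> v0
  v3 = 0 ⊢ ·
Coarsest stable partition (strong bisimilarity classes):
  B0 = {u0, v0}
  B1 = {u1, v1}
  B2 = {u3, v3}
  B3 = {u2, v2}
u0 ∈ B0, v0 ∈ B0 → same block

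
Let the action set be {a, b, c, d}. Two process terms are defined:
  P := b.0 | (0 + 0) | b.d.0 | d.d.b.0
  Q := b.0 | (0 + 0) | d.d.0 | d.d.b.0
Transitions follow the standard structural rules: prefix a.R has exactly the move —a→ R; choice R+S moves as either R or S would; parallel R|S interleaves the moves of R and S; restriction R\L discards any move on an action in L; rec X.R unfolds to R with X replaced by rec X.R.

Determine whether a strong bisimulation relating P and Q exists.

Reachable graph of P (24 states):
  p0 = b.0 | (0 + 0) | b.d.0 | d.d.b.0 | =b=> p1, =b=> p2, =d=> p3
  p1 = 0 | (0 + 0) | b.d.0 | d.d.b.0 | =b=> p4, =d=> p5
  p2 = b.0 | (0 + 0) | d.0 | d.d.b.0 | =b=> p4, =d=> p6, =d=> p7
  p3 = b.0 | (0 + 0) | b.d.0 | d.b.0 | =b=> p5, =b=> p7, =d=> p8
  p4 = 0 | (0 + 0) | d.0 | d.d.b.0 | =d=> p10, =d=> p9
  p5 = 0 | (0 + 0) | b.d.0 | d.b.0 | =b=> p10, =d=> p11
  p6 = b.0 | (0 + 0) | 0 | d.d.b.0 | =b=> p9, =d=> p12
  p7 = b.0 | (0 + 0) | d.0 | d.b.0 | =b=> p10, =d=> p12, =d=> p13
  p8 = b.0 | (0 + 0) | b.d.0 | b.0 | =b=> p11, =b=> p13, =b=> p14
  p9 = 0 | (0 + 0) | 0 | d.d.b.0 | =d=> p15
  p10 = 0 | (0 + 0) | d.0 | d.b.0 | =d=> p15, =d=> p16
  p11 = 0 | (0 + 0) | b.d.0 | b.0 | =b=> p16, =b=> p17
  p12 = b.0 | (0 + 0) | 0 | d.b.0 | =b=> p15, =d=> p18
  p13 = b.0 | (0 + 0) | d.0 | b.0 | =b=> p16, =b=> p19, =d=> p18
  p14 = b.0 | (0 + 0) | b.d.0 | 0 | =b=> p17, =b=> p19
  p15 = 0 | (0 + 0) | 0 | d.b.0 | =d=> p20
  p16 = 0 | (0 + 0) | d.0 | b.0 | =b=> p21, =d=> p20
  p17 = 0 | (0 + 0) | b.d.0 | 0 | =b=> p21
  p18 = b.0 | (0 + 0) | 0 | b.0 | =b=> p20, =b=> p22
  p19 = b.0 | (0 + 0) | d.0 | 0 | =b=> p21, =d=> p22
  p20 = 0 | (0 + 0) | 0 | b.0 | =b=> p23
  p21 = 0 | (0 + 0) | d.0 | 0 | =d=> p23
  p22 = b.0 | (0 + 0) | 0 | 0 | =b=> p23
  p23 = 0 | (0 + 0) | 0 | 0 | deadlocked
Reachable graph of Q (24 states):
  q0 = b.0 | (0 + 0) | d.d.0 | d.d.b.0 | =b=> q1, =d=> q2, =d=> q3
  q1 = 0 | (0 + 0) | d.d.0 | d.d.b.0 | =d=> q4, =d=> q5
  q2 = b.0 | (0 + 0) | d.0 | d.d.b.0 | =b=> q4, =d=> q6, =d=> q7
  q3 = b.0 | (0 + 0) | d.d.0 | d.b.0 | =b=> q5, =d=> q7, =d=> q8
  q4 = 0 | (0 + 0) | d.0 | d.d.b.0 | =d=> q10, =d=> q9
  q5 = 0 | (0 + 0) | d.d.0 | d.b.0 | =d=> q10, =d=> q11
  q6 = b.0 | (0 + 0) | 0 | d.d.b.0 | =b=> q9, =d=> q12
  q7 = b.0 | (0 + 0) | d.0 | d.b.0 | =b=> q10, =d=> q12, =d=> q13
  q8 = b.0 | (0 + 0) | d.d.0 | b.0 | =b=> q11, =b=> q14, =d=> q13
  q9 = 0 | (0 + 0) | 0 | d.d.b.0 | =d=> q15
  q10 = 0 | (0 + 0) | d.0 | d.b.0 | =d=> q15, =d=> q16
  q11 = 0 | (0 + 0) | d.d.0 | b.0 | =b=> q17, =d=> q16
  q12 = b.0 | (0 + 0) | 0 | d.b.0 | =b=> q15, =d=> q18
  q13 = b.0 | (0 + 0) | d.0 | b.0 | =b=> q16, =b=> q19, =d=> q18
  q14 = b.0 | (0 + 0) | d.d.0 | 0 | =b=> q17, =d=> q19
  q15 = 0 | (0 + 0) | 0 | d.b.0 | =d=> q20
  q16 = 0 | (0 + 0) | d.0 | b.0 | =b=> q21, =d=> q20
  q17 = 0 | (0 + 0) | d.d.0 | 0 | =d=> q21
  q18 = b.0 | (0 + 0) | 0 | b.0 | =b=> q20, =b=> q22
  q19 = b.0 | (0 + 0) | d.0 | 0 | =b=> q21, =d=> q22
  q20 = 0 | (0 + 0) | 0 | b.0 | =b=> q23
  q21 = 0 | (0 + 0) | d.0 | 0 | =d=> q23
  q22 = b.0 | (0 + 0) | 0 | 0 | =b=> q23
  q23 = 0 | (0 + 0) | 0 | 0 | deadlocked
Partition-refinement fixed point:
  B0 = {p0}
  B1 = {p1}
  B2 = {p5}
  B3 = {p11, p14}
  B4 = {p16, p19, q16, q19}
  B5 = {p20, p22, q20, q22}
  B6 = {p23, q23}
  B7 = {p21, q21}
  B8 = {p17}
  B9 = {p10, q10}
  B10 = {p15, q15}
  B11 = {p4, q4}
  B12 = {p9, q9}
  B13 = {p3}
  B14 = {p8}
  B15 = {p13, q13}
  B16 = {p18, q18}
  B17 = {p7, q7}
  B18 = {p12, q12}
  B19 = {p2, q2}
  B20 = {p6, q6}
  B21 = {q0}
  B22 = {q1}
  B23 = {q5}
  B24 = {q11, q14}
  B25 = {q17}
  B26 = {q3}
  B27 = {q8}
p0 ∈ B0, q0 ∈ B21 → different blocks

not bisimilar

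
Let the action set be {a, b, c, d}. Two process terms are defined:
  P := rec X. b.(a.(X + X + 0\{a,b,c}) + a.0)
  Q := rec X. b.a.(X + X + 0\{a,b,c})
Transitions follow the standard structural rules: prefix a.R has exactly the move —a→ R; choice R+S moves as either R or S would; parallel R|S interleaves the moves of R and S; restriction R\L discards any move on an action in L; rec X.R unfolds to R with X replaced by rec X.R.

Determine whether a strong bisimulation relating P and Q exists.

not bisimilar

Reachable graph of P (4 states):
  m0 = rec X. b.(a.(X + X + 0\{a,b,c}) + a.0) → ··b··> m1
  m1 = a.((rec X. b.(a.(X + X + 0\{a,b,c}) + a.0)) + (rec X. b.(a.(X + X + 0\{a,b,c}) + a.0)) + 0\{a,b,c}) + a.0 → ··a··> m2, ··a··> m3
  m2 = (rec X. b.(a.(X + X + 0\{a,b,c}) + a.0)) + (rec X. b.(a.(X + X + 0\{a,b,c}) + a.0)) + 0\{a,b,c} → ··b··> m1
  m3 = 0 → deadlocked
Reachable graph of Q (3 states):
  n0 = rec X. b.a.(X + X + 0\{a,b,c}) → ··b··> n1
  n1 = a.((rec X. b.a.(X + X + 0\{a,b,c})) + (rec X. b.a.(X + X + 0\{a,b,c})) + 0\{a,b,c}) → ··a··> n2
  n2 = (rec X. b.a.(X + X + 0\{a,b,c})) + (rec X. b.a.(X + X + 0\{a,b,c})) + 0\{a,b,c} → ··b··> n1
Partition-refinement fixed point:
  B0 = {m0, m2}
  B1 = {m1}
  B2 = {m3}
  B3 = {n0, n2}
  B4 = {n1}
m0 ∈ B0, n0 ∈ B3 → different blocks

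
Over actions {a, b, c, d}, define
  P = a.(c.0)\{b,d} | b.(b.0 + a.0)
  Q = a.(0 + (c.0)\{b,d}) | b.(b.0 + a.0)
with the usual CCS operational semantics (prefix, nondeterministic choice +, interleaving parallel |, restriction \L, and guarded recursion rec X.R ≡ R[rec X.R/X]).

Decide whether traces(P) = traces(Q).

YES

Reachable graph of P (9 states):
  m0 = a.(c.0)\{b,d} | b.(b.0 + a.0) :: ··a··> m1, ··b··> m2
  m1 = (c.0)\{b,d} | b.(b.0 + a.0) :: ··b··> m3, ··c··> m4
  m2 = a.(c.0)\{b,d} | (b.0 + a.0) :: ··a··> m3, ··a··> m5, ··b··> m5
  m3 = (c.0)\{b,d} | (b.0 + a.0) :: ··a··> m6, ··b··> m6, ··c··> m7
  m4 = 0\{b,d} | b.(b.0 + a.0) :: ··b··> m7
  m5 = a.(c.0)\{b,d} | 0 :: ··a··> m6
  m6 = (c.0)\{b,d} | 0 :: ··c··> m8
  m7 = 0\{b,d} | (b.0 + a.0) :: ··a··> m8, ··b··> m8
  m8 = 0\{b,d} | 0 :: stopped
Reachable graph of Q (9 states):
  n0 = a.(0 + (c.0)\{b,d}) | b.(b.0 + a.0) :: ··a··> n1, ··b··> n2
  n1 = (0 + (c.0)\{b,d}) | b.(b.0 + a.0) :: ··b··> n3, ··c··> n4
  n2 = a.(0 + (c.0)\{b,d}) | (b.0 + a.0) :: ··a··> n3, ··a··> n5, ··b··> n5
  n3 = (0 + (c.0)\{b,d}) | (b.0 + a.0) :: ··a··> n6, ··b··> n6, ··c··> n7
  n4 = 0\{b,d} | b.(b.0 + a.0) :: ··b··> n7
  n5 = a.(0 + (c.0)\{b,d}) | 0 :: ··a··> n6
  n6 = (0 + (c.0)\{b,d}) | 0 :: ··c··> n8
  n7 = 0\{b,d} | (b.0 + a.0) :: ··a··> n8, ··b··> n8
  n8 = 0\{b,d} | 0 :: stopped
Coarsest stable partition (strong bisimilarity classes):
  B0 = {m0, n0}
  B1 = {m2, n2}
  B2 = {m5, n5}
  B3 = {m6, n6}
  B4 = {m8, n8}
  B5 = {m3, n3}
  B6 = {m7, n7}
  B7 = {m1, n1}
  B8 = {m4, n4}
m0 ∈ B0, n0 ∈ B0 → same block
Bisimilar ⇒ trace-equivalent.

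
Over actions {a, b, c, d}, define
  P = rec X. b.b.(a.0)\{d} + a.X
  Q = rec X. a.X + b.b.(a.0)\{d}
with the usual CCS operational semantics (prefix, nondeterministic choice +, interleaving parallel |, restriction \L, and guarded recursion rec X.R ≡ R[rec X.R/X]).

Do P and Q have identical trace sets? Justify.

P's transition system — 4 states:
  u0 = rec X. b.b.(a.0)\{d} + a.X ⊢ =a=> u0, =b=> u1
  u1 = b.(a.0)\{d} ⊢ =b=> u2
  u2 = (a.0)\{d} ⊢ =a=> u3
  u3 = 0\{d} ⊢ ∅
Q's transition system — 4 states:
  v0 = rec X. a.X + b.b.(a.0)\{d} ⊢ =a=> v0, =b=> v1
  v1 = b.(a.0)\{d} ⊢ =b=> v2
  v2 = (a.0)\{d} ⊢ =a=> v3
  v3 = 0\{d} ⊢ ∅
Partition-refinement fixed point:
  B0 = {u0, v0}
  B1 = {u1, v1}
  B2 = {u2, v2}
  B3 = {u3, v3}
u0 ∈ B0, v0 ∈ B0 → same block
Bisimilar ⇒ trace-equivalent.

YES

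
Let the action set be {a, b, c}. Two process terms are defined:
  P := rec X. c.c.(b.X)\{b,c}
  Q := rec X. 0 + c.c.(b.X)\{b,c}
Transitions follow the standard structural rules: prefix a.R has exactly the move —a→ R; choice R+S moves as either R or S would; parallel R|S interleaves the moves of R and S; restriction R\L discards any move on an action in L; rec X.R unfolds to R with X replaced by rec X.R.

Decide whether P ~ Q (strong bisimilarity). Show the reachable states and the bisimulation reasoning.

YES

LTS(P): 3 reachable states
  u0 = rec X. c.c.(b.X)\{b,c} :: —c→ u1
  u1 = c.(b.(rec X. c.c.(b.X)\{b,c}))\{b,c} :: —c→ u2
  u2 = (b.(rec X. c.c.(b.X)\{b,c}))\{b,c} :: ∅
LTS(Q): 3 reachable states
  v0 = rec X. 0 + c.c.(b.X)\{b,c} :: —c→ v1
  v1 = c.(b.(rec X. 0 + c.c.(b.X)\{b,c}))\{b,c} :: —c→ v2
  v2 = (b.(rec X. 0 + c.c.(b.X)\{b,c}))\{b,c} :: ∅
Coarsest stable partition (strong bisimilarity classes):
  B0 = {u0, v0}
  B1 = {u1, v1}
  B2 = {u2, v2}
u0 ∈ B0, v0 ∈ B0 → same block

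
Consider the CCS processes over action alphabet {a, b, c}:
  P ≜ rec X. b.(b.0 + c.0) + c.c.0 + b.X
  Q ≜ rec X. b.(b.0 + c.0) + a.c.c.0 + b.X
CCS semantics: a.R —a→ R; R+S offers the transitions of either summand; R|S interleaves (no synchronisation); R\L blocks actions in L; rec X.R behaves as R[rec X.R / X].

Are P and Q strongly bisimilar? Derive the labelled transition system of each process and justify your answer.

Reachable graph of P (4 states):
  s0 = rec X. b.(b.0 + c.0) + c.c.0 + b.X has moves -b-> s0, -b-> s1, -c-> s2
  s1 = b.0 + c.0 has moves -b-> s3, -c-> s3
  s2 = c.0 has moves -c-> s3
  s3 = 0 has moves ∅
Reachable graph of Q (5 states):
  t0 = rec X. b.(b.0 + c.0) + a.c.c.0 + b.X has moves -a-> t1, -b-> t0, -b-> t2
  t1 = c.c.0 has moves -c-> t3
  t2 = b.0 + c.0 has moves -b-> t4, -c-> t4
  t3 = c.0 has moves -c-> t4
  t4 = 0 has moves ∅
Partition-refinement fixed point:
  B0 = {s0}
  B1 = {s2, t3}
  B2 = {s3, t4}
  B3 = {s1, t2}
  B4 = {t0}
  B5 = {t1}
s0 ∈ B0, t0 ∈ B4 → different blocks

not bisimilar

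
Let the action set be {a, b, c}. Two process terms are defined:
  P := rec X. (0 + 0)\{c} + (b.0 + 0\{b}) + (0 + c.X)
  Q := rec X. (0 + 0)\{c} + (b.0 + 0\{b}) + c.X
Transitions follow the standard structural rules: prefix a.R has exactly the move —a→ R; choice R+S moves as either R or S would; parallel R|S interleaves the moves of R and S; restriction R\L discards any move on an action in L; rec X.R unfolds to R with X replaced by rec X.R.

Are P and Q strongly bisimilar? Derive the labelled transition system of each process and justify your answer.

bisimilar

P's transition system — 2 states:
  m0 = rec X. (0 + 0)\{c} + (b.0 + 0\{b}) + (0 + c.X) :: —b→ m1, —c→ m0
  m1 = 0 :: (no moves)
Q's transition system — 2 states:
  n0 = rec X. (0 + 0)\{c} + (b.0 + 0\{b}) + c.X :: —b→ n1, —c→ n0
  n1 = 0 :: (no moves)
Coarsest stable partition (strong bisimilarity classes):
  B0 = {m0, n0}
  B1 = {m1, n1}
m0 ∈ B0, n0 ∈ B0 → same block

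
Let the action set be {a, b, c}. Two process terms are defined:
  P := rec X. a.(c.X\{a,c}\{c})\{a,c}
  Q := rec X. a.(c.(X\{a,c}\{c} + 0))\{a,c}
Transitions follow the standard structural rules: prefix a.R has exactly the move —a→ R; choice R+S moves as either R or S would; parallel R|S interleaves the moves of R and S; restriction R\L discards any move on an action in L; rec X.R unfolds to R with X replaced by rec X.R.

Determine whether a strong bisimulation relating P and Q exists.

P's transition system — 2 states:
  p0 = rec X. a.(c.X\{a,c}\{c})\{a,c} | ··a··> p1
  p1 = (c.(rec X. a.(c.X\{a,c}\{c})\{a,c})\{a,c}\{c})\{a,c} | (no moves)
Q's transition system — 2 states:
  q0 = rec X. a.(c.(X\{a,c}\{c} + 0))\{a,c} | ··a··> q1
  q1 = (c.((rec X. a.(c.(X\{a,c}\{c} + 0))\{a,c})\{a,c}\{c} + 0))\{a,c} | (no moves)
Coarsest stable partition (strong bisimilarity classes):
  B0 = {p0, q0}
  B1 = {p1, q1}
p0 ∈ B0, q0 ∈ B0 → same block

bisimilar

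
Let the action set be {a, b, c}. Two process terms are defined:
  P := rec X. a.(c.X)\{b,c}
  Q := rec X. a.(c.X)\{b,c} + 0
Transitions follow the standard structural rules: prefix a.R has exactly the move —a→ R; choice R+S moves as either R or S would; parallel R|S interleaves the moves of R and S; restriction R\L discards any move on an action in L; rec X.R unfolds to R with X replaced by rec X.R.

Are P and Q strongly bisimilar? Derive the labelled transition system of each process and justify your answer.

LTS(P): 2 reachable states
  s0 = rec X. a.(c.X)\{b,c} :: ··a··> s1
  s1 = (c.(rec X. a.(c.X)\{b,c}))\{b,c} :: deadlocked
LTS(Q): 2 reachable states
  t0 = rec X. a.(c.X)\{b,c} + 0 :: ··a··> t1
  t1 = (c.(rec X. a.(c.X)\{b,c} + 0))\{b,c} :: deadlocked
Partition-refinement fixed point:
  B0 = {s0, t0}
  B1 = {s1, t1}
s0 ∈ B0, t0 ∈ B0 → same block

P ~ Q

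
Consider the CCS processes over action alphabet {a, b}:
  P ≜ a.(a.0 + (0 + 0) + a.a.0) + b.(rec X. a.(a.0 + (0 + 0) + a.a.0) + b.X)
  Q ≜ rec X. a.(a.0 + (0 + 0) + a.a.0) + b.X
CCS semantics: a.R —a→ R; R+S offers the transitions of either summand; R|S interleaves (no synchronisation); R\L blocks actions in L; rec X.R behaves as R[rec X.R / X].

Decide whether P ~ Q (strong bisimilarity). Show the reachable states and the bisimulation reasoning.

Reachable graph of P (5 states):
  m0 = a.(a.0 + (0 + 0) + a.a.0) + b.(rec X. a.(a.0 + (0 + 0) + a.a.0) + b.X) → -a-> m1, -b-> m2
  m1 = a.0 + (0 + 0) + a.a.0 → -a-> m3, -a-> m4
  m2 = rec X. a.(a.0 + (0 + 0) + a.a.0) + b.X → -a-> m1, -b-> m2
  m3 = 0 → ∅
  m4 = a.0 → -a-> m3
Reachable graph of Q (4 states):
  n0 = rec X. a.(a.0 + (0 + 0) + a.a.0) + b.X → -a-> n1, -b-> n0
  n1 = a.0 + (0 + 0) + a.a.0 → -a-> n2, -a-> n3
  n2 = 0 → ∅
  n3 = a.0 → -a-> n2
Bisimilarity quotient blocks:
  B0 = {m0, m2, n0}
  B1 = {m1, n1}
  B2 = {m3, n2}
  B3 = {m4, n3}
m0 ∈ B0, n0 ∈ B0 → same block

YES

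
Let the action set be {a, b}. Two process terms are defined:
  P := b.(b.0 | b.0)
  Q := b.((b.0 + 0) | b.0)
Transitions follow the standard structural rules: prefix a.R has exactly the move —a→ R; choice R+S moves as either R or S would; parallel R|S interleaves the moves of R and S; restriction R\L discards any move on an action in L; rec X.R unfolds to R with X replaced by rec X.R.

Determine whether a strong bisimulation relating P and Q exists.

YES

LTS(P): 5 reachable states
  p0 = b.(b.0 | b.0) ⊢ -b-> p1
  p1 = b.0 | b.0 ⊢ -b-> p2, -b-> p3
  p2 = 0 | b.0 ⊢ -b-> p4
  p3 = b.0 | 0 ⊢ -b-> p4
  p4 = 0 | 0 ⊢ deadlocked
LTS(Q): 5 reachable states
  q0 = b.((b.0 + 0) | b.0) ⊢ -b-> q1
  q1 = (b.0 + 0) | b.0 ⊢ -b-> q2, -b-> q3
  q2 = (b.0 + 0) | 0 ⊢ -b-> q4
  q3 = 0 | b.0 ⊢ -b-> q4
  q4 = 0 | 0 ⊢ deadlocked
Coarsest stable partition (strong bisimilarity classes):
  B0 = {p0, q0}
  B1 = {p1, q1}
  B2 = {p2, p3, q2, q3}
  B3 = {p4, q4}
p0 ∈ B0, q0 ∈ B0 → same block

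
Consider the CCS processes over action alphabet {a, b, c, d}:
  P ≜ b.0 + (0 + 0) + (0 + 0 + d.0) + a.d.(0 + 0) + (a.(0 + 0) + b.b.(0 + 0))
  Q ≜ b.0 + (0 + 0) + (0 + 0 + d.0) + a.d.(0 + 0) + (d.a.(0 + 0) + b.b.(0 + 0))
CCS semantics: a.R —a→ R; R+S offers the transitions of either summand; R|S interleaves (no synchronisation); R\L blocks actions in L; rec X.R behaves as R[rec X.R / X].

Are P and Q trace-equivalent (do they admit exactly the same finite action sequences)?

trace-distinct — witness ⟨da⟩

P's transition system — 5 states:
  u0 = b.0 + (0 + 0) + (0 + 0 + d.0) + a.d.(0 + 0) + (a.(0 + 0) + b.b.(0 + 0)) ⊢ --a--▸ u1, --a--▸ u2, --b--▸ u3, --b--▸ u4, --d--▸ u3
  u1 = 0 + 0 ⊢ deadlocked
  u2 = d.(0 + 0) ⊢ --d--▸ u1
  u3 = 0 ⊢ deadlocked
  u4 = b.(0 + 0) ⊢ --b--▸ u1
Q's transition system — 6 states:
  v0 = b.0 + (0 + 0) + (0 + 0 + d.0) + a.d.(0 + 0) + (d.a.(0 + 0) + b.b.(0 + 0)) ⊢ --a--▸ v1, --b--▸ v2, --b--▸ v3, --d--▸ v2, --d--▸ v4
  v1 = d.(0 + 0) ⊢ --d--▸ v5
  v2 = 0 ⊢ deadlocked
  v3 = b.(0 + 0) ⊢ --b--▸ v5
  v4 = a.(0 + 0) ⊢ --a--▸ v5
  v5 = 0 + 0 ⊢ deadlocked
Trace ⟨da⟩ through Q, begin at {v0}:
  after d @ step 1: {v2, v4}
  after a @ step 2: {v5}
  Q completes σ.
Trace ⟨da⟩ through P, begin at {u0}:
  after d @ step 1: {u3}
  after a @ step 2: ∅ (P stuck)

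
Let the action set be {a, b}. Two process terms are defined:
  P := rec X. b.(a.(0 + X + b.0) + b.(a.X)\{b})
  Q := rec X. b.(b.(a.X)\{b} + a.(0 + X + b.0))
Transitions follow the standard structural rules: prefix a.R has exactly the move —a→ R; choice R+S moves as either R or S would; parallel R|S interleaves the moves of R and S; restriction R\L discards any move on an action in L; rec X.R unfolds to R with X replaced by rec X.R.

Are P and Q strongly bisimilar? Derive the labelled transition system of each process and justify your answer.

LTS(P): 6 reachable states
  s0 = rec X. b.(a.(0 + X + b.0) + b.(a.X)\{b}) → =b=> s1
  s1 = a.(0 + (rec X. b.(a.(0 + X + b.0) + b.(a.X)\{b})) + b.0) + b.(a.(rec X. b.(a.(0 + X + b.0) + b.(a.X)\{b})))\{b} → =a=> s2, =b=> s3
  s2 = 0 + (rec X. b.(a.(0 + X + b.0) + b.(a.X)\{b})) + b.0 → =b=> s1, =b=> s4
  s3 = (a.(rec X. b.(a.(0 + X + b.0) + b.(a.X)\{b})))\{b} → =a=> s5
  s4 = 0 → ∅
  s5 = (rec X. b.(a.(0 + X + b.0) + b.(a.X)\{b}))\{b} → ∅
LTS(Q): 6 reachable states
  t0 = rec X. b.(b.(a.X)\{b} + a.(0 + X + b.0)) → =b=> t1
  t1 = b.(a.(rec X. b.(b.(a.X)\{b} + a.(0 + X + b.0))))\{b} + a.(0 + (rec X. b.(b.(a.X)\{b} + a.(0 + X + b.0))) + b.0) → =a=> t2, =b=> t3
  t2 = 0 + (rec X. b.(b.(a.X)\{b} + a.(0 + X + b.0))) + b.0 → =b=> t1, =b=> t4
  t3 = (a.(rec X. b.(b.(a.X)\{b} + a.(0 + X + b.0))))\{b} → =a=> t5
  t4 = 0 → ∅
  t5 = (rec X. b.(b.(a.X)\{b} + a.(0 + X + b.0)))\{b} → ∅
Partition-refinement fixed point:
  B0 = {s0, t0}
  B1 = {s1, t1}
  B2 = {s3, t3}
  B3 = {s4, s5, t4, t5}
  B4 = {s2, t2}
s0 ∈ B0, t0 ∈ B0 → same block

YES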